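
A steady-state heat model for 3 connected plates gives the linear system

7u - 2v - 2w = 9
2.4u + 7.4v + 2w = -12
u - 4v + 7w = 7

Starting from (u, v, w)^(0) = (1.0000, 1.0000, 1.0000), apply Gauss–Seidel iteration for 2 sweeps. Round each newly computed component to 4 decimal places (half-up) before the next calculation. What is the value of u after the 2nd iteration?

Iteration 1:
  u = (9 - (-2)·1.0000 - (-2)·1.0000) / (7) = 1.8571
  v = (-12 - (2.4)·1.8571 - (2)·1.0000) / (7.4) = -2.4942
  w = (7 - (1)·1.8571 - (-4)·-2.4942) / (7) = -0.6906
Iteration 2:
  u = (9 - (-2)·-2.4942 - (-2)·-0.6906) / (7) = 0.3758
  v = (-12 - (2.4)·0.3758 - (2)·-0.6906) / (7.4) = -1.5569
  w = (7 - (1)·0.3758 - (-4)·-1.5569) / (7) = 0.0567

0.3758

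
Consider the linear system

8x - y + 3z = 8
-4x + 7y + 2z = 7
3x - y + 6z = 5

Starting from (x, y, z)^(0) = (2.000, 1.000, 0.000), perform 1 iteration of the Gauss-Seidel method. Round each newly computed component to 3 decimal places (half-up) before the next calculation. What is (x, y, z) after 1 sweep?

(1.125, 1.643, 0.545)

Iteration 1:
  x = (8 - (-1)·1.000 - (3)·0.000) / (8) = 1.125
  y = (7 - (-4)·1.125 - (2)·0.000) / (7) = 1.643
  z = (5 - (3)·1.125 - (-1)·1.643) / (6) = 0.545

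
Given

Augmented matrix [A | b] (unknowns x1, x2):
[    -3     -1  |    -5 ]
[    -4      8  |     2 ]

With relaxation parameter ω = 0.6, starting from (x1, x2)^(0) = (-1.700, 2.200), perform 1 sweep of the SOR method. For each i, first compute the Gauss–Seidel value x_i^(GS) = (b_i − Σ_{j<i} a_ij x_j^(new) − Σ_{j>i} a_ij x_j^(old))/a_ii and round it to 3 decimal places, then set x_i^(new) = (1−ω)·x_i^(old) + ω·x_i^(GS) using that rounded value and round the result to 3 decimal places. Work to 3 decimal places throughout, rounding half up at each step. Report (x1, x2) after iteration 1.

Iteration 1:
  x1: GS value = (-5 - (-1)·2.200) / (-3) = 0.933;  x1 ← (1−ω)·-1.700 + ω·0.933 = -0.120
  x2: GS value = (2 - (-4)·-0.120) / (8) = 0.190;  x2 ← (1−ω)·2.200 + ω·0.190 = 0.994

(-0.120, 0.994)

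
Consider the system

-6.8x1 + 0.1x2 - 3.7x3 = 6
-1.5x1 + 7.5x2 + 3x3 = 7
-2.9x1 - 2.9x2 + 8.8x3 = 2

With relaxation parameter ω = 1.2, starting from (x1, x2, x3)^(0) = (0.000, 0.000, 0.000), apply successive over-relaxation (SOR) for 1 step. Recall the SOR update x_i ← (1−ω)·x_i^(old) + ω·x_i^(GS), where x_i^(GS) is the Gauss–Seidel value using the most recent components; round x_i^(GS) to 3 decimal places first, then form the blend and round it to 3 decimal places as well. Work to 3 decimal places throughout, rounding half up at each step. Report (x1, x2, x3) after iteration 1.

(-1.058, 0.866, 0.197)

Iteration 1:
  x1: GS value = (6 - (0.1)·0.000 - (-3.7)·0.000) / (-6.8) = -0.882;  x1 ← (1−ω)·0.000 + ω·-0.882 = -1.058
  x2: GS value = (7 - (-1.5)·-1.058 - (3)·0.000) / (7.5) = 0.722;  x2 ← (1−ω)·0.000 + ω·0.722 = 0.866
  x3: GS value = (2 - (-2.9)·-1.058 - (-2.9)·0.866) / (8.8) = 0.164;  x3 ← (1−ω)·0.000 + ω·0.164 = 0.197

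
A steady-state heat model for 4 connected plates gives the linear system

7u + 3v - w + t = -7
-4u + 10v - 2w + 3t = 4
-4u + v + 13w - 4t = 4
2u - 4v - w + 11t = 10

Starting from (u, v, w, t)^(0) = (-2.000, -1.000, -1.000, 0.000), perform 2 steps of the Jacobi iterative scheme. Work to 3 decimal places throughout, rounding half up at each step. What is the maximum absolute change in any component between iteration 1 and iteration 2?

Iteration 1:
  u = (-7 - (3)·-1.000 - (-1)·-1.000 - (1)·0.000) / (7) = -0.714
  v = (4 - (-4)·-2.000 - (-2)·-1.000 - (3)·0.000) / (10) = -0.600
  w = (4 - (-4)·-2.000 - (1)·-1.000 - (-4)·0.000) / (13) = -0.231
  t = (10 - (2)·-2.000 - (-4)·-1.000 - (-1)·-1.000) / (11) = 0.818
Iteration 2:
  u = (-7 - (3)·-0.600 - (-1)·-0.231 - (1)·0.818) / (7) = -0.893
  v = (4 - (-4)·-0.714 - (-2)·-0.231 - (3)·0.818) / (10) = -0.177
  w = (4 - (-4)·-0.714 - (1)·-0.600 - (-4)·0.818) / (13) = 0.386
  t = (10 - (2)·-0.714 - (-4)·-0.600 - (-1)·-0.231) / (11) = 0.800
Change: (-0.179, 0.423, 0.617, -0.018) → max |·| = 0.617

0.617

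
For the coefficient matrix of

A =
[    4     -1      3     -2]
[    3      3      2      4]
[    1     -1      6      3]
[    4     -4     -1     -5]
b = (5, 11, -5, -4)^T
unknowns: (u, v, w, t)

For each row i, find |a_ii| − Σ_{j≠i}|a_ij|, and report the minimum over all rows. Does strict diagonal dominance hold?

row 1: |4| − (1+3+2) = -2
row 2: |3| − (3+2+4) = -6
row 3: |6| − (1+1+3) = 1
row 4: |-5| − (4+4+1) = -4
minimum over rows = -6 → not strictly diagonally dominant

-6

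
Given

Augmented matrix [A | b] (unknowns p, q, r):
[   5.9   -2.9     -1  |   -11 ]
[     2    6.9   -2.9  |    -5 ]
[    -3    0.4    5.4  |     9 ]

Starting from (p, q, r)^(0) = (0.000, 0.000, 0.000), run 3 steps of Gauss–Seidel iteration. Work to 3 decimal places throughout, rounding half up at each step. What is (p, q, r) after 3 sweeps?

(-1.716, 0.040, 0.710)

Iteration 1:
  p = (-11 - (-2.9)·0.000 - (-1)·0.000) / (5.9) = -1.864
  q = (-5 - (2)·-1.864 - (-2.9)·0.000) / (6.9) = -0.184
  r = (9 - (-3)·-1.864 - (0.4)·-0.184) / (5.4) = 0.645
Iteration 2:
  p = (-11 - (-2.9)·-0.184 - (-1)·0.645) / (5.9) = -1.846
  q = (-5 - (2)·-1.846 - (-2.9)·0.645) / (6.9) = 0.082
  r = (9 - (-3)·-1.846 - (0.4)·0.082) / (5.4) = 0.635
Iteration 3:
  p = (-11 - (-2.9)·0.082 - (-1)·0.635) / (5.9) = -1.716
  q = (-5 - (2)·-1.716 - (-2.9)·0.635) / (6.9) = 0.040
  r = (9 - (-3)·-1.716 - (0.4)·0.040) / (5.4) = 0.710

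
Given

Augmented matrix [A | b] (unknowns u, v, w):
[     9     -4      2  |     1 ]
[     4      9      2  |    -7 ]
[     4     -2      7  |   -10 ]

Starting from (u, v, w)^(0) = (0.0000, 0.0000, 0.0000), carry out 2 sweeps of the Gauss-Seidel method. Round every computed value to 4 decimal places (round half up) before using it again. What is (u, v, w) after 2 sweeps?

(0.1276, -0.4504, -1.6302)

Iteration 1:
  u = (1 - (-4)·0.0000 - (2)·0.0000) / (9) = 0.1111
  v = (-7 - (4)·0.1111 - (2)·0.0000) / (9) = -0.8272
  w = (-10 - (4)·0.1111 - (-2)·-0.8272) / (7) = -1.7284
Iteration 2:
  u = (1 - (-4)·-0.8272 - (2)·-1.7284) / (9) = 0.1276
  v = (-7 - (4)·0.1276 - (2)·-1.7284) / (9) = -0.4504
  w = (-10 - (4)·0.1276 - (-2)·-0.4504) / (7) = -1.6302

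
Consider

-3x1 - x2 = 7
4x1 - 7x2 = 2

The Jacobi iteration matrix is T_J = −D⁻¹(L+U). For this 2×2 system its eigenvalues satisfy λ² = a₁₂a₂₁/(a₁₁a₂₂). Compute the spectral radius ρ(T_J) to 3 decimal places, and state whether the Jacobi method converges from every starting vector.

0.436

a₁₂a₂₁/(a₁₁a₂₂) = (-1)·(4) / ((-3)·(-7)) = -0.190476
ρ = √|-0.190476| = √0.190476 = 0.436
ρ < 1, so Jacobi converges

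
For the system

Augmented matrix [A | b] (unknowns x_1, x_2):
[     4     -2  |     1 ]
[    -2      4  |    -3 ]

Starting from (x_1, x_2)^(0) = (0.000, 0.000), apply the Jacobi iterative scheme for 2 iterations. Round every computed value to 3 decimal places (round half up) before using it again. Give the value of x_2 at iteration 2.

Iteration 1:
  x_1 = (1 - (-2)·0.000) / (4) = 0.250
  x_2 = (-3 - (-2)·0.000) / (4) = -0.750
Iteration 2:
  x_1 = (1 - (-2)·-0.750) / (4) = -0.125
  x_2 = (-3 - (-2)·0.250) / (4) = -0.625

-0.625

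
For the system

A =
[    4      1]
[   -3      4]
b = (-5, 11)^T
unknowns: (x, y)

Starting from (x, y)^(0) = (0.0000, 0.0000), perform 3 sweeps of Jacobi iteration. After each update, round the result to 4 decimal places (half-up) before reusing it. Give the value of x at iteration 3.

-1.7031

Iteration 1:
  x = (-5 - (1)·0.0000) / (4) = -1.2500
  y = (11 - (-3)·0.0000) / (4) = 2.7500
Iteration 2:
  x = (-5 - (1)·2.7500) / (4) = -1.9375
  y = (11 - (-3)·-1.2500) / (4) = 1.8125
Iteration 3:
  x = (-5 - (1)·1.8125) / (4) = -1.7031
  y = (11 - (-3)·-1.9375) / (4) = 1.2969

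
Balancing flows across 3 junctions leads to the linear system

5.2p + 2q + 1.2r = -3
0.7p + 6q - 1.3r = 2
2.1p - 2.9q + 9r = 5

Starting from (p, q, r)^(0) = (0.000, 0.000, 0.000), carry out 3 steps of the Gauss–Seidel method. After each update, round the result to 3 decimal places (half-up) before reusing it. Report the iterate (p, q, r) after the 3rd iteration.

Iteration 1:
  p = (-3 - (2)·0.000 - (1.2)·0.000) / (5.2) = -0.577
  q = (2 - (0.7)·-0.577 - (-1.3)·0.000) / (6) = 0.401
  r = (5 - (2.1)·-0.577 - (-2.9)·0.401) / (9) = 0.819
Iteration 2:
  p = (-3 - (2)·0.401 - (1.2)·0.819) / (5.2) = -0.920
  q = (2 - (0.7)·-0.920 - (-1.3)·0.819) / (6) = 0.618
  r = (5 - (2.1)·-0.920 - (-2.9)·0.618) / (9) = 0.969
Iteration 3:
  p = (-3 - (2)·0.618 - (1.2)·0.969) / (5.2) = -1.038
  q = (2 - (0.7)·-1.038 - (-1.3)·0.969) / (6) = 0.664
  r = (5 - (2.1)·-1.038 - (-2.9)·0.664) / (9) = 1.012

(-1.038, 0.664, 1.012)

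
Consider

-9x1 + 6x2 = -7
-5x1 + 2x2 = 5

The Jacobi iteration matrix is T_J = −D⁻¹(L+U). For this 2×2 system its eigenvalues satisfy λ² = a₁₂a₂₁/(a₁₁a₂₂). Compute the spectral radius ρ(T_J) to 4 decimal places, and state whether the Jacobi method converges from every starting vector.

a₁₂a₂₁/(a₁₁a₂₂) = (6)·(-5) / ((-9)·(2)) = 1.666667
ρ = √|1.666667| = √1.666667 = 1.2910
ρ > 1, so Jacobi diverges

1.2910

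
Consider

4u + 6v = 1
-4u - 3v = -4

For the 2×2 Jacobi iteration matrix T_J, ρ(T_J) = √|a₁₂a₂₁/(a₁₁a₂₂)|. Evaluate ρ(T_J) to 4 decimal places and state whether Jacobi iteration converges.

a₁₂a₂₁/(a₁₁a₂₂) = (6)·(-4) / ((4)·(-3)) = 2.000000
ρ = √|2.000000| = √2.000000 = 1.4142
ρ > 1, so Jacobi diverges

1.4142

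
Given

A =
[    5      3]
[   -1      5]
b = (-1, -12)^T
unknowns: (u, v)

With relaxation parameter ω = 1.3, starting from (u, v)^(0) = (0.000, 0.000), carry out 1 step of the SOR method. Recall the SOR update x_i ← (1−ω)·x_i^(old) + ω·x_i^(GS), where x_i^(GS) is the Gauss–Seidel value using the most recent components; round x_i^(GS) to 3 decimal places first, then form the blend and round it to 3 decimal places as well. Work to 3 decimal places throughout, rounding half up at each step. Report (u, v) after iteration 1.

Iteration 1:
  u: GS value = (-1 - (3)·0.000) / (5) = -0.200;  u ← (1−ω)·0.000 + ω·-0.200 = -0.260
  v: GS value = (-12 - (-1)·-0.260) / (5) = -2.452;  v ← (1−ω)·0.000 + ω·-2.452 = -3.188

(-0.260, -3.188)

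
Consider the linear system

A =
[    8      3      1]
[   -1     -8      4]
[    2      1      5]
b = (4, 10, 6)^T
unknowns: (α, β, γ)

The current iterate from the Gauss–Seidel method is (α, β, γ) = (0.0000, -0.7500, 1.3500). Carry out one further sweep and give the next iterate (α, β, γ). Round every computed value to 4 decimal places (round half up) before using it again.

(0.6125, -0.6516, 1.0853)

One sweep:
  α = (4 - (3)·-0.7500 - (1)·1.3500) / (8) = 0.6125
  β = (10 - (-1)·0.6125 - (4)·1.3500) / (-8) = -0.6516
  γ = (6 - (2)·0.6125 - (1)·-0.6516) / (5) = 1.0853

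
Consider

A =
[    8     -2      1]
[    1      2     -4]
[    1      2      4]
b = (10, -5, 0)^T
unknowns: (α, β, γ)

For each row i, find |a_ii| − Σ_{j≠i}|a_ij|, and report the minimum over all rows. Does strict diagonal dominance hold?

row 1: |8| − (2+1) = 5
row 2: |2| − (1+4) = -3
row 3: |4| − (1+2) = 1
minimum over rows = -3 → not strictly diagonally dominant

-3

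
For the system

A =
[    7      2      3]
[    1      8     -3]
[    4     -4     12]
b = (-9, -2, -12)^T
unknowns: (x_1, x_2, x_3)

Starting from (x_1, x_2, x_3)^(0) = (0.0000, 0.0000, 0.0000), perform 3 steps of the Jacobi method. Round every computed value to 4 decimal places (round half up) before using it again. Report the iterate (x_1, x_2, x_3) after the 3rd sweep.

Iteration 1:
  x_1 = (-9 - (2)·0.0000 - (3)·0.0000) / (7) = -1.2857
  x_2 = (-2 - (1)·0.0000 - (-3)·0.0000) / (8) = -0.2500
  x_3 = (-12 - (4)·0.0000 - (-4)·0.0000) / (12) = -1.0000
Iteration 2:
  x_1 = (-9 - (2)·-0.2500 - (3)·-1.0000) / (7) = -0.7857
  x_2 = (-2 - (1)·-1.2857 - (-3)·-1.0000) / (8) = -0.4643
  x_3 = (-12 - (4)·-1.2857 - (-4)·-0.2500) / (12) = -0.6548
Iteration 3:
  x_1 = (-9 - (2)·-0.4643 - (3)·-0.6548) / (7) = -0.8724
  x_2 = (-2 - (1)·-0.7857 - (-3)·-0.6548) / (8) = -0.3973
  x_3 = (-12 - (4)·-0.7857 - (-4)·-0.4643) / (12) = -0.8929

(-0.8724, -0.3973, -0.8929)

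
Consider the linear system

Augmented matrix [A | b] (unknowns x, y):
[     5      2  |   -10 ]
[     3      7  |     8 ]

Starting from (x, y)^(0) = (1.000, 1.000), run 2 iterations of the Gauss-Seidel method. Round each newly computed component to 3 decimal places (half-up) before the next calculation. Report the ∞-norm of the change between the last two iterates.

Iteration 1:
  x = (-10 - (2)·1.000) / (5) = -2.400
  y = (8 - (3)·-2.400) / (7) = 2.171
Iteration 2:
  x = (-10 - (2)·2.171) / (5) = -2.868
  y = (8 - (3)·-2.868) / (7) = 2.372
Change: (-0.468, 0.201) → max |·| = 0.468

0.468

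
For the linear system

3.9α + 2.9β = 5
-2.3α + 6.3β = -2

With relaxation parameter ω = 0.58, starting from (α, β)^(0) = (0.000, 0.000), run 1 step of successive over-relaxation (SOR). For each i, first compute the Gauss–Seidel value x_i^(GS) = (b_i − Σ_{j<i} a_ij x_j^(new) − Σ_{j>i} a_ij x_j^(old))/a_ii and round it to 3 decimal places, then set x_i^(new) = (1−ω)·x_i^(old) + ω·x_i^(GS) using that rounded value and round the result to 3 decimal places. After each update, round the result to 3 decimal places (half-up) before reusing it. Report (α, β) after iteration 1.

Iteration 1:
  α: GS value = (5 - (2.9)·0.000) / (3.9) = 1.282;  α ← (1−ω)·0.000 + ω·1.282 = 0.744
  β: GS value = (-2 - (-2.3)·0.744) / (6.3) = -0.046;  β ← (1−ω)·0.000 + ω·-0.046 = -0.027

(0.744, -0.027)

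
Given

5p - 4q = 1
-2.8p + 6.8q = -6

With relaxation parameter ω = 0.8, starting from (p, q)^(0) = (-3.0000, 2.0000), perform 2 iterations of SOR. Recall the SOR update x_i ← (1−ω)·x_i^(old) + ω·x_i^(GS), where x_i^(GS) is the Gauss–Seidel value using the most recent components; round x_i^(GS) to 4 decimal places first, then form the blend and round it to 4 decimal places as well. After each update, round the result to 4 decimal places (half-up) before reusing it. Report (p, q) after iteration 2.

Iteration 1:
  p: GS value = (1 - (-4)·2.0000) / (5) = 1.8000;  p ← (1−ω)·-3.0000 + ω·1.8000 = 0.8400
  q: GS value = (-6 - (-2.8)·0.8400) / (6.8) = -0.5365;  q ← (1−ω)·2.0000 + ω·-0.5365 = -0.0292
Iteration 2:
  p: GS value = (1 - (-4)·-0.0292) / (5) = 0.1766;  p ← (1−ω)·0.8400 + ω·0.1766 = 0.3093
  q: GS value = (-6 - (-2.8)·0.3093) / (6.8) = -0.7550;  q ← (1−ω)·-0.0292 + ω·-0.7550 = -0.6098

(0.3093, -0.6098)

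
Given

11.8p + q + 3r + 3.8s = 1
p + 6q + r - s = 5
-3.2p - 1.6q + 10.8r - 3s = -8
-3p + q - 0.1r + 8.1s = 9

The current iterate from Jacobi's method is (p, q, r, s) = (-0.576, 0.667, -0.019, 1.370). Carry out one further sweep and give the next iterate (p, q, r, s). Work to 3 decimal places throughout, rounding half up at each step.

One sweep:
  p = (1 - (1)·0.667 - (3)·-0.019 - (3.8)·1.370) / (11.8) = -0.408
  q = (5 - (1)·-0.576 - (1)·-0.019 - (-1)·1.370) / (6) = 1.161
  r = (-8 - (-3.2)·-0.576 - (-1.6)·0.667 - (-3)·1.370) / (10.8) = -0.432
  s = (9 - (-3)·-0.576 - (1)·0.667 - (-0.1)·-0.019) / (8.1) = 0.815

(-0.408, 1.161, -0.432, 0.815)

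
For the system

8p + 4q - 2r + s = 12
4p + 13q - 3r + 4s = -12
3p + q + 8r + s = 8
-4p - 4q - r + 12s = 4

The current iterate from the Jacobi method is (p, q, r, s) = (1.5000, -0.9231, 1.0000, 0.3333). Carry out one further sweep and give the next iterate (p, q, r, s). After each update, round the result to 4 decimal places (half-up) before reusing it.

One sweep:
  p = (12 - (4)·-0.9231 - (-2)·1.0000 - (1)·0.3333) / (8) = 2.1699
  q = (-12 - (4)·1.5000 - (-3)·1.0000 - (4)·0.3333) / (13) = -1.2564
  r = (8 - (3)·1.5000 - (1)·-0.9231 - (1)·0.3333) / (8) = 0.5112
  s = (4 - (-4)·1.5000 - (-4)·-0.9231 - (-1)·1.0000) / (12) = 0.6090

(2.1699, -1.2564, 0.5112, 0.6090)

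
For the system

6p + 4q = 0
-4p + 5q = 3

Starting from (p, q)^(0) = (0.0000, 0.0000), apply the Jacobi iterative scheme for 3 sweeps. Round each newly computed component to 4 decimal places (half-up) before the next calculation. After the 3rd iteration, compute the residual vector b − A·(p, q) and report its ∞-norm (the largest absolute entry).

Iteration 1:
  p = (0 - (4)·0.0000) / (6) = 0.0000
  q = (3 - (-4)·0.0000) / (5) = 0.6000
Iteration 2:
  p = (0 - (4)·0.6000) / (6) = -0.4000
  q = (3 - (-4)·0.0000) / (5) = 0.6000
Iteration 3:
  p = (0 - (4)·0.6000) / (6) = -0.4000
  q = (3 - (-4)·-0.4000) / (5) = 0.2800
Residual b − A·x = (1.2800, 0.0000); ∞-norm = 1.2800

1.2800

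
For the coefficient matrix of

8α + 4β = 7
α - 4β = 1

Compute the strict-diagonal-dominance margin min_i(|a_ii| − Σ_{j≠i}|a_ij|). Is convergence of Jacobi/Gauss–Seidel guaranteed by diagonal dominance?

row 1: |8| − (4) = 4
row 2: |-4| − (1) = 3
minimum over rows = 3 → strictly diagonally dominant (convergence guaranteed)

3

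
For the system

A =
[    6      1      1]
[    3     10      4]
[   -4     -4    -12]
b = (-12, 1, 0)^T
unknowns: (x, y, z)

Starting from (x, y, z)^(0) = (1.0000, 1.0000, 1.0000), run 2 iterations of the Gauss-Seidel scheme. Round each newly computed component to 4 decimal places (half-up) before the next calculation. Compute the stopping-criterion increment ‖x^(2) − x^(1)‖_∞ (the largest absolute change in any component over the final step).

Iteration 1:
  x = (-12 - (1)·1.0000 - (1)·1.0000) / (6) = -2.3333
  y = (1 - (3)·-2.3333 - (4)·1.0000) / (10) = 0.4000
  z = (0 - (-4)·-2.3333 - (-4)·0.4000) / (-12) = 0.6444
Iteration 2:
  x = (-12 - (1)·0.4000 - (1)·0.6444) / (6) = -2.1741
  y = (1 - (3)·-2.1741 - (4)·0.6444) / (10) = 0.4945
  z = (0 - (-4)·-2.1741 - (-4)·0.4945) / (-12) = 0.5599
Change: (0.1592, 0.0945, -0.0845) → max |·| = 0.1592

0.1592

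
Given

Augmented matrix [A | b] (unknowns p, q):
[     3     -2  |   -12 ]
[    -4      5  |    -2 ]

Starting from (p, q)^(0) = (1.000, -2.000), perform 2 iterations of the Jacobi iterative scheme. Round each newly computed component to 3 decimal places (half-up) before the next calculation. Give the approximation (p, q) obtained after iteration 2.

(-3.733, -4.666)

Iteration 1:
  p = (-12 - (-2)·-2.000) / (3) = -5.333
  q = (-2 - (-4)·1.000) / (5) = 0.400
Iteration 2:
  p = (-12 - (-2)·0.400) / (3) = -3.733
  q = (-2 - (-4)·-5.333) / (5) = -4.666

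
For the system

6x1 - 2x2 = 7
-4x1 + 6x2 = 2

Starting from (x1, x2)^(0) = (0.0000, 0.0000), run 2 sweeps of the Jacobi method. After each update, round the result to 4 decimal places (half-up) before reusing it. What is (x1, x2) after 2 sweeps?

Iteration 1:
  x1 = (7 - (-2)·0.0000) / (6) = 1.1667
  x2 = (2 - (-4)·0.0000) / (6) = 0.3333
Iteration 2:
  x1 = (7 - (-2)·0.3333) / (6) = 1.2778
  x2 = (2 - (-4)·1.1667) / (6) = 1.1111

(1.2778, 1.1111)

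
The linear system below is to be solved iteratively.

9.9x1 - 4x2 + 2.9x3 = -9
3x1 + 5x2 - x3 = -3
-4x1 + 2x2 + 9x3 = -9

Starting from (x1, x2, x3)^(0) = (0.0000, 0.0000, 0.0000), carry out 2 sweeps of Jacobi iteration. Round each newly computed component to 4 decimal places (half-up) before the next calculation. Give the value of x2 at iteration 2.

-0.2545

Iteration 1:
  x1 = (-9 - (-4)·0.0000 - (2.9)·0.0000) / (9.9) = -0.9091
  x2 = (-3 - (3)·0.0000 - (-1)·0.0000) / (5) = -0.6000
  x3 = (-9 - (-4)·0.0000 - (2)·0.0000) / (9) = -1.0000
Iteration 2:
  x1 = (-9 - (-4)·-0.6000 - (2.9)·-1.0000) / (9.9) = -0.8586
  x2 = (-3 - (3)·-0.9091 - (-1)·-1.0000) / (5) = -0.2545
  x3 = (-9 - (-4)·-0.9091 - (2)·-0.6000) / (9) = -1.2707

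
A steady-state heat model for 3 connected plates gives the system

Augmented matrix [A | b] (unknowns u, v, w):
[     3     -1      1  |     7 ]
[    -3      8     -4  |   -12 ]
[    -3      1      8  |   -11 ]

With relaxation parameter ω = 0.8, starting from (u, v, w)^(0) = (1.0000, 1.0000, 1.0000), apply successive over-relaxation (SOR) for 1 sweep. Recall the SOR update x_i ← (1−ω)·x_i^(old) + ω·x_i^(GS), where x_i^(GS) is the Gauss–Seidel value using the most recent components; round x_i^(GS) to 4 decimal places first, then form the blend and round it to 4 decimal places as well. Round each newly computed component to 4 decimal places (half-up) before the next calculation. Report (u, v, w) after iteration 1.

Iteration 1:
  u: GS value = (7 - (-1)·1.0000 - (1)·1.0000) / (3) = 2.3333;  u ← (1−ω)·1.0000 + ω·2.3333 = 2.0666
  v: GS value = (-12 - (-3)·2.0666 - (-4)·1.0000) / (8) = -0.2250;  v ← (1−ω)·1.0000 + ω·-0.2250 = 0.0200
  w: GS value = (-11 - (-3)·2.0666 - (1)·0.0200) / (8) = -0.6025;  w ← (1−ω)·1.0000 + ω·-0.6025 = -0.2820

(2.0666, 0.0200, -0.2820)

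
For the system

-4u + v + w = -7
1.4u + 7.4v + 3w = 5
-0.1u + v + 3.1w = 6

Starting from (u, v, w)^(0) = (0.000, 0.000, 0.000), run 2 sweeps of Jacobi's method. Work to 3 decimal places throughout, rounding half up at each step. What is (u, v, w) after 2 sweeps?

Iteration 1:
  u = (-7 - (1)·0.000 - (1)·0.000) / (-4) = 1.750
  v = (5 - (1.4)·0.000 - (3)·0.000) / (7.4) = 0.676
  w = (6 - (-0.1)·0.000 - (1)·0.000) / (3.1) = 1.935
Iteration 2:
  u = (-7 - (1)·0.676 - (1)·1.935) / (-4) = 2.403
  v = (5 - (1.4)·1.750 - (3)·1.935) / (7.4) = -0.440
  w = (6 - (-0.1)·1.750 - (1)·0.676) / (3.1) = 1.774

(2.403, -0.440, 1.774)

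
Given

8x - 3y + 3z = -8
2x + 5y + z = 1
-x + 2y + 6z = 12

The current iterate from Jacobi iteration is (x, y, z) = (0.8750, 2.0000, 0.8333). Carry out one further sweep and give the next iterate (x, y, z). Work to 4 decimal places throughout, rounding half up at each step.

One sweep:
  x = (-8 - (-3)·2.0000 - (3)·0.8333) / (8) = -0.5625
  y = (1 - (2)·0.8750 - (1)·0.8333) / (5) = -0.3167
  z = (12 - (-1)·0.8750 - (2)·2.0000) / (6) = 1.4792

(-0.5625, -0.3167, 1.4792)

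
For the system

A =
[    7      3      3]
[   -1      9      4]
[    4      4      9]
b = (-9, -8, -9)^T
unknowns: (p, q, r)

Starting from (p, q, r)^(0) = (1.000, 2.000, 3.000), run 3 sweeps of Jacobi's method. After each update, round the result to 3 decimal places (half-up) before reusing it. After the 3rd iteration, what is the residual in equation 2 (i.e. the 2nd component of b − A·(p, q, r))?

Iteration 1:
  p = (-9 - (3)·2.000 - (3)·3.000) / (7) = -3.429
  q = (-8 - (-1)·1.000 - (4)·3.000) / (9) = -2.111
  r = (-9 - (4)·1.000 - (4)·2.000) / (9) = -2.333
Iteration 2:
  p = (-9 - (3)·-2.111 - (3)·-2.333) / (7) = 0.619
  q = (-8 - (-1)·-3.429 - (4)·-2.333) / (9) = -0.233
  r = (-9 - (4)·-3.429 - (4)·-2.111) / (9) = 1.462
Iteration 3:
  p = (-9 - (3)·-0.233 - (3)·1.462) / (7) = -1.812
  q = (-8 - (-1)·0.619 - (4)·1.462) / (9) = -1.470
  r = (-9 - (4)·0.619 - (4)·-0.233) / (9) = -1.172
Residual b − A·x = (11.610, 8.106, 14.676)

8.106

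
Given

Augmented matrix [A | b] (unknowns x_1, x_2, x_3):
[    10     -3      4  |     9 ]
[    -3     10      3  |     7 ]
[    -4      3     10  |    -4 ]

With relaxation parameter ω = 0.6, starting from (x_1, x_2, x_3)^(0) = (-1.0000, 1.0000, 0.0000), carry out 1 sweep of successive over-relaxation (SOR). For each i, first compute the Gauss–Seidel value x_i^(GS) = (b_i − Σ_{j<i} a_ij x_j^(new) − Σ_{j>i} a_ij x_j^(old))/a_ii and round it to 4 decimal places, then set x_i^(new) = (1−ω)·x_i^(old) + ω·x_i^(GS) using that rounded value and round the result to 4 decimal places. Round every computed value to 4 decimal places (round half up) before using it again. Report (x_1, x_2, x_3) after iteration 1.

(0.3200, 0.8776, -0.3212)

Iteration 1:
  x_1: GS value = (9 - (-3)·1.0000 - (4)·0.0000) / (10) = 1.2000;  x_1 ← (1−ω)·-1.0000 + ω·1.2000 = 0.3200
  x_2: GS value = (7 - (-3)·0.3200 - (3)·0.0000) / (10) = 0.7960;  x_2 ← (1−ω)·1.0000 + ω·0.7960 = 0.8776
  x_3: GS value = (-4 - (-4)·0.3200 - (3)·0.8776) / (10) = -0.5353;  x_3 ← (1−ω)·0.0000 + ω·-0.5353 = -0.3212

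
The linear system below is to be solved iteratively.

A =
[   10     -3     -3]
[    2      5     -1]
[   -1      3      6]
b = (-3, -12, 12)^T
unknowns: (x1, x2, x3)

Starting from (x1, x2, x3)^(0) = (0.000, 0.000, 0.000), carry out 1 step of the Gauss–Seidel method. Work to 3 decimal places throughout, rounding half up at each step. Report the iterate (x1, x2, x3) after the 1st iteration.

Iteration 1:
  x1 = (-3 - (-3)·0.000 - (-3)·0.000) / (10) = -0.300
  x2 = (-12 - (2)·-0.300 - (-1)·0.000) / (5) = -2.280
  x3 = (12 - (-1)·-0.300 - (3)·-2.280) / (6) = 3.090

(-0.300, -2.280, 3.090)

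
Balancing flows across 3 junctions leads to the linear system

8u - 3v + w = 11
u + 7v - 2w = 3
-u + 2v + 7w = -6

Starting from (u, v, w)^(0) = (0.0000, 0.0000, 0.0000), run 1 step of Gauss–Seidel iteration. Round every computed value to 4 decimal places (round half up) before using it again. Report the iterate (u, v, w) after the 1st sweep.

(1.3750, 0.2321, -0.7270)

Iteration 1:
  u = (11 - (-3)·0.0000 - (1)·0.0000) / (8) = 1.3750
  v = (3 - (1)·1.3750 - (-2)·0.0000) / (7) = 0.2321
  w = (-6 - (-1)·1.3750 - (2)·0.2321) / (7) = -0.7270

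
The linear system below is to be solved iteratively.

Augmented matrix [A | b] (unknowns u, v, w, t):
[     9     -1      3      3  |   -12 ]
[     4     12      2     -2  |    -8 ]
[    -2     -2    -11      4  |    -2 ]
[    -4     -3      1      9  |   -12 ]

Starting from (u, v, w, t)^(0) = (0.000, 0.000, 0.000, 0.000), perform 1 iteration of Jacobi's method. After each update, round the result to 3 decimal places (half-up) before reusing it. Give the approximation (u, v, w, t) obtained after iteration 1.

Iteration 1:
  u = (-12 - (-1)·0.000 - (3)·0.000 - (3)·0.000) / (9) = -1.333
  v = (-8 - (4)·0.000 - (2)·0.000 - (-2)·0.000) / (12) = -0.667
  w = (-2 - (-2)·0.000 - (-2)·0.000 - (4)·0.000) / (-11) = 0.182
  t = (-12 - (-4)·0.000 - (-3)·0.000 - (1)·0.000) / (9) = -1.333

(-1.333, -0.667, 0.182, -1.333)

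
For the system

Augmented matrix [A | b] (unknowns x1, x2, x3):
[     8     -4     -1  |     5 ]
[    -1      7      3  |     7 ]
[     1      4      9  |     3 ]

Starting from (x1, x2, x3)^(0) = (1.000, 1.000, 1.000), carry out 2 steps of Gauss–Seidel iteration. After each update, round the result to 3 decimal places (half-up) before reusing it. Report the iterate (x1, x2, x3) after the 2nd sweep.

(0.983, 1.200, -0.309)

Iteration 1:
  x1 = (5 - (-4)·1.000 - (-1)·1.000) / (8) = 1.250
  x2 = (7 - (-1)·1.250 - (3)·1.000) / (7) = 0.750
  x3 = (3 - (1)·1.250 - (4)·0.750) / (9) = -0.139
Iteration 2:
  x1 = (5 - (-4)·0.750 - (-1)·-0.139) / (8) = 0.983
  x2 = (7 - (-1)·0.983 - (3)·-0.139) / (7) = 1.200
  x3 = (3 - (1)·0.983 - (4)·1.200) / (9) = -0.309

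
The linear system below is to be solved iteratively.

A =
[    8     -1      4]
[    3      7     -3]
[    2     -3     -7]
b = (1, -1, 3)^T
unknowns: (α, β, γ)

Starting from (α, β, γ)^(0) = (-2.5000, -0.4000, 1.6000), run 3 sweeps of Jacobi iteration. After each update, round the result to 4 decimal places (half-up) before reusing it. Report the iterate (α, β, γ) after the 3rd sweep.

(0.7577, -1.0600, -0.0899)

Iteration 1:
  α = (1 - (-1)·-0.4000 - (4)·1.6000) / (8) = -0.7250
  β = (-1 - (3)·-2.5000 - (-3)·1.6000) / (7) = 1.6143
  γ = (3 - (2)·-2.5000 - (-3)·-0.4000) / (-7) = -0.9714
Iteration 2:
  α = (1 - (-1)·1.6143 - (4)·-0.9714) / (8) = 0.8125
  β = (-1 - (3)·-0.7250 - (-3)·-0.9714) / (7) = -0.2485
  γ = (3 - (2)·-0.7250 - (-3)·1.6143) / (-7) = -1.3276
Iteration 3:
  α = (1 - (-1)·-0.2485 - (4)·-1.3276) / (8) = 0.7577
  β = (-1 - (3)·0.8125 - (-3)·-1.3276) / (7) = -1.0600
  γ = (3 - (2)·0.8125 - (-3)·-0.2485) / (-7) = -0.0899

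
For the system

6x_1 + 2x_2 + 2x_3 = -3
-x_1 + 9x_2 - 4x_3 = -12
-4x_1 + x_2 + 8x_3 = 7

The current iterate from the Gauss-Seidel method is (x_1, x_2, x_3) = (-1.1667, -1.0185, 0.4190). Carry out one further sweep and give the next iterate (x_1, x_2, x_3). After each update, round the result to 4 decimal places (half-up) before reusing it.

One sweep:
  x_1 = (-3 - (2)·-1.0185 - (2)·0.4190) / (6) = -0.3002
  x_2 = (-12 - (-1)·-0.3002 - (-4)·0.4190) / (9) = -1.1805
  x_3 = (7 - (-4)·-0.3002 - (1)·-1.1805) / (8) = 0.8725

(-0.3002, -1.1805, 0.8725)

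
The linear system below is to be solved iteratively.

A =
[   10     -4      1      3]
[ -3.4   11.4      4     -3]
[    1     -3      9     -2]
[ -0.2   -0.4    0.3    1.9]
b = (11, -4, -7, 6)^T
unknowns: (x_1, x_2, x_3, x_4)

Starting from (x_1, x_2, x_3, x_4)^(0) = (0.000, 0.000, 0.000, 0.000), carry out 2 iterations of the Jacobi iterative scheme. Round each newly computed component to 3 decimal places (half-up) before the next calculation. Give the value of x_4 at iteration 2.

3.323

Iteration 1:
  x_1 = (11 - (-4)·0.000 - (1)·0.000 - (3)·0.000) / (10) = 1.100
  x_2 = (-4 - (-3.4)·0.000 - (4)·0.000 - (-3)·0.000) / (11.4) = -0.351
  x_3 = (-7 - (1)·0.000 - (-3)·0.000 - (-2)·0.000) / (9) = -0.778
  x_4 = (6 - (-0.2)·0.000 - (-0.4)·0.000 - (0.3)·0.000) / (1.9) = 3.158
Iteration 2:
  x_1 = (11 - (-4)·-0.351 - (1)·-0.778 - (3)·3.158) / (10) = 0.090
  x_2 = (-4 - (-3.4)·1.100 - (4)·-0.778 - (-3)·3.158) / (11.4) = 1.081
  x_3 = (-7 - (1)·1.100 - (-3)·-0.351 - (-2)·3.158) / (9) = -0.315
  x_4 = (6 - (-0.2)·1.100 - (-0.4)·-0.351 - (0.3)·-0.778) / (1.9) = 3.323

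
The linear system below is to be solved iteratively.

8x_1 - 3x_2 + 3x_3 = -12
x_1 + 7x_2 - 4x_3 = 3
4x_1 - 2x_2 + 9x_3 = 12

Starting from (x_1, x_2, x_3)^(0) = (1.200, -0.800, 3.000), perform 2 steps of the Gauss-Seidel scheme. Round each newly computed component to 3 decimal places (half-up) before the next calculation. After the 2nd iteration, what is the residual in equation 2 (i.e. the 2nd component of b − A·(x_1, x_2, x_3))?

-2.153

Iteration 1:
  x_1 = (-12 - (-3)·-0.800 - (3)·3.000) / (8) = -2.925
  x_2 = (3 - (1)·-2.925 - (-4)·3.000) / (7) = 2.561
  x_3 = (12 - (4)·-2.925 - (-2)·2.561) / (9) = 3.202
Iteration 2:
  x_1 = (-12 - (-3)·2.561 - (3)·3.202) / (8) = -1.740
  x_2 = (3 - (1)·-1.740 - (-4)·3.202) / (7) = 2.507
  x_3 = (12 - (4)·-1.740 - (-2)·2.507) / (9) = 2.664
Residual b − A·x = (1.449, -2.153, -0.002)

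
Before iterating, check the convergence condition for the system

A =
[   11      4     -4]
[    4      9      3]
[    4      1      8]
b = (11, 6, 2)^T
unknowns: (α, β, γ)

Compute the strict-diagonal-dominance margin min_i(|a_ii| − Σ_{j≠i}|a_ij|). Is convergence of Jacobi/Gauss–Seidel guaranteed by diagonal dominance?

2

row 1: |11| − (4+4) = 3
row 2: |9| − (4+3) = 2
row 3: |8| − (4+1) = 3
minimum over rows = 2 → strictly diagonally dominant (convergence guaranteed)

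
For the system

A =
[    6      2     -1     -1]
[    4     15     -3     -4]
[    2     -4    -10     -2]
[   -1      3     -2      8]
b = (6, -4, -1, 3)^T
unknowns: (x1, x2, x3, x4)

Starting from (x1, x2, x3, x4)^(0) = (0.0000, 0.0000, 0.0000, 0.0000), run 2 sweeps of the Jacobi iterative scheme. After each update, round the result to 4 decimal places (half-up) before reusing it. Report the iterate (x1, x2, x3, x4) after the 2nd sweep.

(1.1681, -0.4133, 0.3317, 0.6250)

Iteration 1:
  x1 = (6 - (2)·0.0000 - (-1)·0.0000 - (-1)·0.0000) / (6) = 1.0000
  x2 = (-4 - (4)·0.0000 - (-3)·0.0000 - (-4)·0.0000) / (15) = -0.2667
  x3 = (-1 - (2)·0.0000 - (-4)·0.0000 - (-2)·0.0000) / (-10) = 0.1000
  x4 = (3 - (-1)·0.0000 - (3)·0.0000 - (-2)·0.0000) / (8) = 0.3750
Iteration 2:
  x1 = (6 - (2)·-0.2667 - (-1)·0.1000 - (-1)·0.3750) / (6) = 1.1681
  x2 = (-4 - (4)·1.0000 - (-3)·0.1000 - (-4)·0.3750) / (15) = -0.4133
  x3 = (-1 - (2)·1.0000 - (-4)·-0.2667 - (-2)·0.3750) / (-10) = 0.3317
  x4 = (3 - (-1)·1.0000 - (3)·-0.2667 - (-2)·0.1000) / (8) = 0.6250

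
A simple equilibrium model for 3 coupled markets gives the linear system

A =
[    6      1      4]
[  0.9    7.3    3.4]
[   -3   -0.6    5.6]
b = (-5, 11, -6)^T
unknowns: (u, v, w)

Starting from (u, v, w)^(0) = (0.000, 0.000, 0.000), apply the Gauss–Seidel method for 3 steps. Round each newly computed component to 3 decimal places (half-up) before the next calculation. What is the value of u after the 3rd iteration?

Iteration 1:
  u = (-5 - (1)·0.000 - (4)·0.000) / (6) = -0.833
  v = (11 - (0.9)·-0.833 - (3.4)·0.000) / (7.3) = 1.610
  w = (-6 - (-3)·-0.833 - (-0.6)·1.610) / (5.6) = -1.345
Iteration 2:
  u = (-5 - (1)·1.610 - (4)·-1.345) / (6) = -0.205
  v = (11 - (0.9)·-0.205 - (3.4)·-1.345) / (7.3) = 2.159
  w = (-6 - (-3)·-0.205 - (-0.6)·2.159) / (5.6) = -0.950
Iteration 3:
  u = (-5 - (1)·2.159 - (4)·-0.950) / (6) = -0.560
  v = (11 - (0.9)·-0.560 - (3.4)·-0.950) / (7.3) = 2.018
  w = (-6 - (-3)·-0.560 - (-0.6)·2.018) / (5.6) = -1.155

-0.560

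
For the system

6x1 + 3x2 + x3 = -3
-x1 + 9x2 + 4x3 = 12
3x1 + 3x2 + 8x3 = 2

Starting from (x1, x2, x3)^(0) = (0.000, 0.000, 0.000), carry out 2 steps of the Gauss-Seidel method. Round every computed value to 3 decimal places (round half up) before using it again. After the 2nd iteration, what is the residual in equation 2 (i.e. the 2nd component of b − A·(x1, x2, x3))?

Iteration 1:
  x1 = (-3 - (3)·0.000 - (1)·0.000) / (6) = -0.500
  x2 = (12 - (-1)·-0.500 - (4)·0.000) / (9) = 1.278
  x3 = (2 - (3)·-0.500 - (3)·1.278) / (8) = -0.042
Iteration 2:
  x1 = (-3 - (3)·1.278 - (1)·-0.042) / (6) = -1.132
  x2 = (12 - (-1)·-1.132 - (4)·-0.042) / (9) = 1.226
  x3 = (2 - (3)·-1.132 - (3)·1.226) / (8) = 0.215
Residual b − A·x = (-0.101, -1.026, -0.002)

-1.026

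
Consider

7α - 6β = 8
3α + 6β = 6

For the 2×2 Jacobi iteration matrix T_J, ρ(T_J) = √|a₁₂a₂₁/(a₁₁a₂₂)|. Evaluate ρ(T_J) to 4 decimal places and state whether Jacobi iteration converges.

0.6547

a₁₂a₂₁/(a₁₁a₂₂) = (-6)·(3) / ((7)·(6)) = -0.428571
ρ = √|-0.428571| = √0.428571 = 0.6547
ρ < 1, so Jacobi converges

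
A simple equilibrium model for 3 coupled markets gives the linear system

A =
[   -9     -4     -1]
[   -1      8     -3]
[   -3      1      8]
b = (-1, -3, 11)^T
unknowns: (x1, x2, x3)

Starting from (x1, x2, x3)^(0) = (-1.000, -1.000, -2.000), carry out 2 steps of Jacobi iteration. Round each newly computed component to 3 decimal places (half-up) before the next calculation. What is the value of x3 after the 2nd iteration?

1.823

Iteration 1:
  x1 = (-1 - (-4)·-1.000 - (-1)·-2.000) / (-9) = 0.778
  x2 = (-3 - (-1)·-1.000 - (-3)·-2.000) / (8) = -1.250
  x3 = (11 - (-3)·-1.000 - (1)·-1.000) / (8) = 1.125
Iteration 2:
  x1 = (-1 - (-4)·-1.250 - (-1)·1.125) / (-9) = 0.542
  x2 = (-3 - (-1)·0.778 - (-3)·1.125) / (8) = 0.144
  x3 = (11 - (-3)·0.778 - (1)·-1.250) / (8) = 1.823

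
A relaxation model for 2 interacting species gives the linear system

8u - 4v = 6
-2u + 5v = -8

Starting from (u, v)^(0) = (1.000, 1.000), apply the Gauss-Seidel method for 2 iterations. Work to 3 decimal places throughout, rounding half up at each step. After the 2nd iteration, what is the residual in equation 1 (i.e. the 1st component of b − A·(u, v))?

-1.680

Iteration 1:
  u = (6 - (-4)·1.000) / (8) = 1.250
  v = (-8 - (-2)·1.250) / (5) = -1.100
Iteration 2:
  u = (6 - (-4)·-1.100) / (8) = 0.200
  v = (-8 - (-2)·0.200) / (5) = -1.520
Residual b − A·x = (-1.680, 0.000)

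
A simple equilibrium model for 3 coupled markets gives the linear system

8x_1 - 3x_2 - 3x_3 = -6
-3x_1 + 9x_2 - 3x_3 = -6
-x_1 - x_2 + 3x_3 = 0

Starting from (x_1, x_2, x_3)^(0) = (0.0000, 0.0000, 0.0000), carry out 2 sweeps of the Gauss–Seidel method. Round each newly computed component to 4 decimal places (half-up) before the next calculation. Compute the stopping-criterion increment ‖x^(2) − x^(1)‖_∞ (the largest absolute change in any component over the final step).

Iteration 1:
  x_1 = (-6 - (-3)·0.0000 - (-3)·0.0000) / (8) = -0.7500
  x_2 = (-6 - (-3)·-0.7500 - (-3)·0.0000) / (9) = -0.9167
  x_3 = (0 - (-1)·-0.7500 - (-1)·-0.9167) / (3) = -0.5556
Iteration 2:
  x_1 = (-6 - (-3)·-0.9167 - (-3)·-0.5556) / (8) = -1.3021
  x_2 = (-6 - (-3)·-1.3021 - (-3)·-0.5556) / (9) = -1.2859
  x_3 = (0 - (-1)·-1.3021 - (-1)·-1.2859) / (3) = -0.8627
Change: (-0.5521, -0.3692, -0.3071) → max |·| = 0.5521

0.5521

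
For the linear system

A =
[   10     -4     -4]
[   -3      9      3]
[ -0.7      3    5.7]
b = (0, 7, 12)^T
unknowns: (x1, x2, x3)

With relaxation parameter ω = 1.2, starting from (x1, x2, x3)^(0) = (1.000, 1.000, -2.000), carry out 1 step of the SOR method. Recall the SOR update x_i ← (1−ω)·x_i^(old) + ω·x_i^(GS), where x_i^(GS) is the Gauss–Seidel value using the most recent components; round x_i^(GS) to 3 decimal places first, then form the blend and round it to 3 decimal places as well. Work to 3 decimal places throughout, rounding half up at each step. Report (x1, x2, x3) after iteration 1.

(-0.680, 1.262, 2.030)

Iteration 1:
  x1: GS value = (0 - (-4)·1.000 - (-4)·-2.000) / (10) = -0.400;  x1 ← (1−ω)·1.000 + ω·-0.400 = -0.680
  x2: GS value = (7 - (-3)·-0.680 - (3)·-2.000) / (9) = 1.218;  x2 ← (1−ω)·1.000 + ω·1.218 = 1.262
  x3: GS value = (12 - (-0.7)·-0.680 - (3)·1.262) / (5.7) = 1.358;  x3 ← (1−ω)·-2.000 + ω·1.358 = 2.030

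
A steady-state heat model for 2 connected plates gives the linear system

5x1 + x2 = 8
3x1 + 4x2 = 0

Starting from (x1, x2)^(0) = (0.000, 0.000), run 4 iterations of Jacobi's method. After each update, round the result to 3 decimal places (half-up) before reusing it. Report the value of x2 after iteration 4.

-1.380

Iteration 1:
  x1 = (8 - (1)·0.000) / (5) = 1.600
  x2 = (0 - (3)·0.000) / (4) = 0.000
Iteration 2:
  x1 = (8 - (1)·0.000) / (5) = 1.600
  x2 = (0 - (3)·1.600) / (4) = -1.200
Iteration 3:
  x1 = (8 - (1)·-1.200) / (5) = 1.840
  x2 = (0 - (3)·1.600) / (4) = -1.200
Iteration 4:
  x1 = (8 - (1)·-1.200) / (5) = 1.840
  x2 = (0 - (3)·1.840) / (4) = -1.380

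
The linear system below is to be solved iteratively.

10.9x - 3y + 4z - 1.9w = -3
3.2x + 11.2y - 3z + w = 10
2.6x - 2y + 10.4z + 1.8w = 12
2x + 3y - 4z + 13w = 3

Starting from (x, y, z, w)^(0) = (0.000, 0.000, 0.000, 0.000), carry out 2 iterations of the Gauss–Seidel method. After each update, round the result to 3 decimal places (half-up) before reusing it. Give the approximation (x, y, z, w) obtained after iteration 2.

(-0.441, 1.353, 1.441, 0.430)

Iteration 1:
  x = (-3 - (-3)·0.000 - (4)·0.000 - (-1.9)·0.000) / (10.9) = -0.275
  y = (10 - (3.2)·-0.275 - (-3)·0.000 - (1)·0.000) / (11.2) = 0.971
  z = (12 - (2.6)·-0.275 - (-2)·0.971 - (1.8)·0.000) / (10.4) = 1.409
  w = (3 - (2)·-0.275 - (3)·0.971 - (-4)·1.409) / (13) = 0.483
Iteration 2:
  x = (-3 - (-3)·0.971 - (4)·1.409 - (-1.9)·0.483) / (10.9) = -0.441
  y = (10 - (3.2)·-0.441 - (-3)·1.409 - (1)·0.483) / (11.2) = 1.353
  z = (12 - (2.6)·-0.441 - (-2)·1.353 - (1.8)·0.483) / (10.4) = 1.441
  w = (3 - (2)·-0.441 - (3)·1.353 - (-4)·1.441) / (13) = 0.430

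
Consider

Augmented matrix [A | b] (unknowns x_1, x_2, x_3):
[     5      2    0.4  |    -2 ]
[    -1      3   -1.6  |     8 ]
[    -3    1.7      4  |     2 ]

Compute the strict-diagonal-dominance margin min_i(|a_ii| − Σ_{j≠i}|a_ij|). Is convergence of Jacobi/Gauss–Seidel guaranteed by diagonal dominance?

-0.7

row 1: |5| − (2+0.4) = 2.6
row 2: |3| − (1+1.6) = 0.4
row 3: |4| − (3+1.7) = -0.7
minimum over rows = -0.7 → not strictly diagonally dominant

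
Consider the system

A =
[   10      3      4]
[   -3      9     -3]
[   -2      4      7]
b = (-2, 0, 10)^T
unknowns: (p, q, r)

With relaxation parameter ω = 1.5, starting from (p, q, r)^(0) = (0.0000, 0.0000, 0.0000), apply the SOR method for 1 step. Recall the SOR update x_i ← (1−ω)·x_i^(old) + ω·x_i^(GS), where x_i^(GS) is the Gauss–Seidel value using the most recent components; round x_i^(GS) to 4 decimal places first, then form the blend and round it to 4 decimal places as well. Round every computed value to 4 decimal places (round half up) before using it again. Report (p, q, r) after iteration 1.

Iteration 1:
  p: GS value = (-2 - (3)·0.0000 - (4)·0.0000) / (10) = -0.2000;  p ← (1−ω)·0.0000 + ω·-0.2000 = -0.3000
  q: GS value = (0 - (-3)·-0.3000 - (-3)·0.0000) / (9) = -0.1000;  q ← (1−ω)·0.0000 + ω·-0.1000 = -0.1500
  r: GS value = (10 - (-2)·-0.3000 - (4)·-0.1500) / (7) = 1.4286;  r ← (1−ω)·0.0000 + ω·1.4286 = 2.1429

(-0.3000, -0.1500, 2.1429)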